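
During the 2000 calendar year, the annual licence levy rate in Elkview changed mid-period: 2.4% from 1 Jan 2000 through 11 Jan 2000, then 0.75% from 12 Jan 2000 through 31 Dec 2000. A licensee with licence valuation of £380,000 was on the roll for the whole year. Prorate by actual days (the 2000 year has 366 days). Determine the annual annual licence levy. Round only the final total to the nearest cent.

1 Jan – 11 Jan 2000: 11 days at 2.4% → £380,000 × 2.4% × 11/366 = £274.0984
12 Jan – 31 Dec 2000: 355 days at 0.75% → £380,000 × 0.75% × 355/366 = £2,764.3443
Total = £3,038.4426

£3,038.44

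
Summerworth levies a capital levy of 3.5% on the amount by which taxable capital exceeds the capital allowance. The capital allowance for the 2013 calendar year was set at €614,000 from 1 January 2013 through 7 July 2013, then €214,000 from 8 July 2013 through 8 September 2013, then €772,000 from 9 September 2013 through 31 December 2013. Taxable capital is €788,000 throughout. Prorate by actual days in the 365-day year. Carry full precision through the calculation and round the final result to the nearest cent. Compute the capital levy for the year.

1 January – 7 July 2013: 188 days, exemption €614,000 → (€788,000 − €614,000) × 3.5% × 188/365 = €3,136.7671
8 July – 8 September 2013: 63 days, exemption €214,000 → (€788,000 − €214,000) × 3.5% × 63/365 = €3,467.5890
9 September – 31 December 2013: 114 days, exemption €772,000 → (€788,000 − €772,000) × 3.5% × 114/365 = €174.9041
Total = €6,779.2603

€6,779.26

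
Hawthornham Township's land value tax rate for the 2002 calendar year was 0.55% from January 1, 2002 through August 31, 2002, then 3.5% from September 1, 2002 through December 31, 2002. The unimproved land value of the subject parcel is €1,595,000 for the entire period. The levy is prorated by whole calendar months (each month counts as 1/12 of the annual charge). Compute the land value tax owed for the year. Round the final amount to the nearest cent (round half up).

January 1 – August 31, 2002: 8 months at 0.55% → €1,595,000 × 0.55% × 8/12 = €5,848.3333
September 1 – December 31, 2002: 4 months at 3.5% → €1,595,000 × 3.5% × 4/12 = €18,608.3333
Total = €24,456.6667

€24,456.67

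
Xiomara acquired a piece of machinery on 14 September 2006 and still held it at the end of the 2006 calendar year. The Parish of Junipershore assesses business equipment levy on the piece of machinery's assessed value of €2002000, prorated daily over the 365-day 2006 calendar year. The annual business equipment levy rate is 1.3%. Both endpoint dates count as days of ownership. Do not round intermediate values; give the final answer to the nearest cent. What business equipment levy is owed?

€7772.15

Days held (14 September – 31 December 2006): 109 out of 365
Tax = €2002000 × 1.3% × 109/365 = €7772.1479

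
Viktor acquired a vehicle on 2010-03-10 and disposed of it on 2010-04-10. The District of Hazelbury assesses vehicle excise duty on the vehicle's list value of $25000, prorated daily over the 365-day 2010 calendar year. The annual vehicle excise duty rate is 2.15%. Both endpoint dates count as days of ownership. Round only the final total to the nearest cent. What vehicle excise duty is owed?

Days held (2010-03-10 to 2010-04-10): 32 out of 365
Tax = $25000 × 2.15% × 32/365 = $47.1233

$47.12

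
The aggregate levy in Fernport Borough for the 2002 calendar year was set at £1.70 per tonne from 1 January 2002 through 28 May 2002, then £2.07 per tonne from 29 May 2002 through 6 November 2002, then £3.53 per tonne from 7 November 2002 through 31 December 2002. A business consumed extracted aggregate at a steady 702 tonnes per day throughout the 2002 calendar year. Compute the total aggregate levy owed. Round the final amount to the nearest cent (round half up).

1 January – 28 May 2002: 148 days × 702 tonnes/day = 103,896 tonnes at £1.70/tonne → £176,623.20
29 May – 6 November 2002: 162 days × 702 tonnes/day = 113,724 tonnes at £2.07/tonne → £235,408.68
7 November – 31 December 2002: 55 days × 702 tonnes/day = 38,610 tonnes at £3.53/tonne → £136,293.30

£548,325.18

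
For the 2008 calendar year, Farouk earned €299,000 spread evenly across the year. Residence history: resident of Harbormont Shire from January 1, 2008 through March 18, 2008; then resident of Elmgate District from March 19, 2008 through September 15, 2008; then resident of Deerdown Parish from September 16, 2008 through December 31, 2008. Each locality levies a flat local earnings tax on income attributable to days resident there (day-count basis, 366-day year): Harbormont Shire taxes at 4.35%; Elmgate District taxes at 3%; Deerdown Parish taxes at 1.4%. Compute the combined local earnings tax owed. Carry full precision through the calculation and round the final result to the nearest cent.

Harbormont Shire, January 1 – March 18, 2008: 78 days → €299,000 × 4.35% × 78/366 = €2,771.8770
Elmgate District, March 19 – September 15, 2008: 181 days → €299,000 × 3% × 181/366 = €4,435.9836
Deerdown Parish, September 16 – December 31, 2008: 107 days → €299,000 × 1.4% × 107/366 = €1,223.7760
Total = €8,431.6366

€8,431.64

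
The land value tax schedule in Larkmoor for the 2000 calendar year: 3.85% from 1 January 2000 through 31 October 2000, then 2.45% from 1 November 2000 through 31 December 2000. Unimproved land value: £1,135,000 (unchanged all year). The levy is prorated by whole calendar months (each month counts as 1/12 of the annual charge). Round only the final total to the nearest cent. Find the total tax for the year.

£41,049.17

1 January – 31 October 2000: 10 months at 3.85% → £1,135,000 × 3.85% × 10/12 = £36,414.5833
1 November – 31 December 2000: 2 months at 2.45% → £1,135,000 × 2.45% × 2/12 = £4,634.5833
Total = £41,049.1667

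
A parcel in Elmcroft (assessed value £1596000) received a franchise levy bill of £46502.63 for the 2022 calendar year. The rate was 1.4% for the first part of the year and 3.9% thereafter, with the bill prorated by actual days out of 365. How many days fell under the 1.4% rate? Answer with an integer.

Let d = days at the first rate; then 365 − d days at the second rate.
£1596000 × [1.4%·d + 3.9%·(365−d)] / 365 = £46502.63
Solving gives d = 144, so the new rate took effect on 25 May 2022.

144 days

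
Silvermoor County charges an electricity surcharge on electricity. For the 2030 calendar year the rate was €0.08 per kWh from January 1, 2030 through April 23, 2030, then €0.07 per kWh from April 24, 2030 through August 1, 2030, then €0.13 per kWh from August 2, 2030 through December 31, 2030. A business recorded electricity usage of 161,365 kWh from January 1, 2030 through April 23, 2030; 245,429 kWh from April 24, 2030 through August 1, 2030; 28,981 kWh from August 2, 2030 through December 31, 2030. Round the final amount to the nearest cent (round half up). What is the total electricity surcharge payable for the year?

January 1 – April 23, 2030: 161,365 kWh at €0.08/kWh → €12,909.20
April 24 – August 1, 2030: 245,429 kWh at €0.07/kWh → €17,180.03
August 2 – December 31, 2030: 28,981 kWh at €0.13/kWh → €3,767.53

€33,856.76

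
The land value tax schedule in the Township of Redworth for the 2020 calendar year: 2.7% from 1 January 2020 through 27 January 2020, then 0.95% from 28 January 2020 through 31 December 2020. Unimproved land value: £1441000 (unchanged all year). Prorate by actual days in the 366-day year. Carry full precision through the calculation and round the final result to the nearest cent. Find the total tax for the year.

1 January – 27 January 2020: 27 days at 2.7% → £1441000 × 2.7% × 27/366 = £2870.1885
28 January – 31 December 2020: 339 days at 0.95% → £1441000 × 0.95% × 339/366 = £12679.6189
Total = £15549.8074

£15549.81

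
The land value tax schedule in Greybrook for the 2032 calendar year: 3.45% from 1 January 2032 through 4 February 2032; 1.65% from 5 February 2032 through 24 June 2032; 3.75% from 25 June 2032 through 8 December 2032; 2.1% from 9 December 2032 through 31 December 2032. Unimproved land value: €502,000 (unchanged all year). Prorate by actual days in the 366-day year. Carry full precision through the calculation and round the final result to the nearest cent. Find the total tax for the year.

€14,099.20

1 January – 4 February 2032: 35 days at 3.45% → €502,000 × 3.45% × 35/366 = €1,656.1885
5 February – 24 June 2032: 141 days at 1.65% → €502,000 × 1.65% × 141/366 = €3,190.9918
25 June – 8 December 2032: 167 days at 3.75% → €502,000 × 3.75% × 167/366 = €8,589.5492
9 December – 31 December 2032: 23 days at 2.1% → €502,000 × 2.1% × 23/366 = €662.4754
Total = €14,099.2049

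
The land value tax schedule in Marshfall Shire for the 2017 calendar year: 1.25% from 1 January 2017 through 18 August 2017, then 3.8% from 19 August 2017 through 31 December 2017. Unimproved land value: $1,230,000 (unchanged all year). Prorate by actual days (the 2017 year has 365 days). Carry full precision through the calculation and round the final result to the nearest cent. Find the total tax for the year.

$26,975.75

1 January – 18 August 2017: 230 days at 1.25% → $1,230,000 × 1.25% × 230/365 = $9,688.3562
19 August – 31 December 2017: 135 days at 3.8% → $1,230,000 × 3.8% × 135/365 = $17,287.3973
Total = $26,975.7534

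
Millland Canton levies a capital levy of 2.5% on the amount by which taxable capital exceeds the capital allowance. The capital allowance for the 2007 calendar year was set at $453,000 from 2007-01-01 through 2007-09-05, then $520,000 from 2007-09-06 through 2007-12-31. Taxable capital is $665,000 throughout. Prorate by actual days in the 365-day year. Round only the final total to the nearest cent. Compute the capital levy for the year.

$4,763.08

2007-01-01 to 2007-09-05: 248 days, exemption $453,000 → ($665,000 − $453,000) × 2.5% × 248/365 = $3,601.0959
2007-09-06 to 2007-12-31: 117 days, exemption $520,000 → ($665,000 − $520,000) × 2.5% × 117/365 = $1,161.9863
Total = $4,763.0822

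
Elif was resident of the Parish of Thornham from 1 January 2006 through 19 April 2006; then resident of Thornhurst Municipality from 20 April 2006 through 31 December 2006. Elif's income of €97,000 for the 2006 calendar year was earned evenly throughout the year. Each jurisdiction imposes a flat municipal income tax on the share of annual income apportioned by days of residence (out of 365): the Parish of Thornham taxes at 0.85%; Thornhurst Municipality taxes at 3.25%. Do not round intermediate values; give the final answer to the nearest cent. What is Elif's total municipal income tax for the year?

The Parish of Thornham, 1 January – 19 April 2006: 109 days → €97,000 × 0.85% × 109/365 = €246.2205
Thornhurst Municipality, 20 April – 31 December 2006: 256 days → €97,000 × 3.25% × 256/365 = €2,211.0685
Total = €2,457.2890

€2,457.29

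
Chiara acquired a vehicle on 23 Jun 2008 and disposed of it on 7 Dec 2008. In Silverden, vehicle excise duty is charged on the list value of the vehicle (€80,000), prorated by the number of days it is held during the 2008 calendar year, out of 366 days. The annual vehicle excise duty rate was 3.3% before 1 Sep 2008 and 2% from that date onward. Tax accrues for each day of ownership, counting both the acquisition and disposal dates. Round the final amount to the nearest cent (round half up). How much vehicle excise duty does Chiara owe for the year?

€933.33

23 Jun – 31 Aug 2008: 70 days at 3.3% → €80,000 × 3.3% × 70/366 = €504.9180
1 Sep – 7 Dec 2008: 98 days at 2% → €80,000 × 2% × 98/366 = €428.4153
Total = €933.3333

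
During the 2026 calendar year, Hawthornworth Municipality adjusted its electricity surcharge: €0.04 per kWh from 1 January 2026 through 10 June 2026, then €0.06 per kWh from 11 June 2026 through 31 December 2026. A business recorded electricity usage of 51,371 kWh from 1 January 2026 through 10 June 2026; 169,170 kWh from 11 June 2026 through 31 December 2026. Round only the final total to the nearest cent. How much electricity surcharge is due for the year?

1 January – 10 June 2026: 51,371 kWh at €0.04/kWh → €2,054.84
11 June – 31 December 2026: 169,170 kWh at €0.06/kWh → €10,150.20

€12,205.04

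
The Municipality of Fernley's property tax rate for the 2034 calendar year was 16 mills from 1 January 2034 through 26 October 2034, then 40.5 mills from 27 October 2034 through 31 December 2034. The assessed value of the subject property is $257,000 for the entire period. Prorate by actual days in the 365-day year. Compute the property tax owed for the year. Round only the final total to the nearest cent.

1 January – 26 October 2034: 299 days at 16 mills → $257,000 × 1.6% × 299/365 = $3,368.4603
27 October – 31 December 2034: 66 days at 40.5 mills → $257,000 × 4.05% × 66/365 = $1,882.0849
Total = $5,250.5452

$5,250.55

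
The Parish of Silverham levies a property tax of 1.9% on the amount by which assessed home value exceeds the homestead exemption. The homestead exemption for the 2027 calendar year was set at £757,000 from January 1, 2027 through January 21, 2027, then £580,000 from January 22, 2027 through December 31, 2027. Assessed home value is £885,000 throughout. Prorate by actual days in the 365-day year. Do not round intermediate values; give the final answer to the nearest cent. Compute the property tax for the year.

£5,601.51

January 1 – January 21, 2027: 21 days, exemption £757,000 → (£885,000 − £757,000) × 1.9% × 21/365 = £139.9233
January 22 – December 31, 2027: 344 days, exemption £580,000 → (£885,000 − £580,000) × 1.9% × 344/365 = £5,461.5890
Total = £5,601.5123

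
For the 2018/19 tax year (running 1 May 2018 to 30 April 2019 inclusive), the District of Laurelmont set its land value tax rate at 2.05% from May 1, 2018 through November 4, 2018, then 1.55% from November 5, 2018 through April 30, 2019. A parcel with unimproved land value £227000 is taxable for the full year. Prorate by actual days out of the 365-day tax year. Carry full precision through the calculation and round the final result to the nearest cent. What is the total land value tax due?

£4103.10

May 1 – November 4, 2018: 188 days at 2.05% → £227000 × 2.05% × 188/365 = £2396.8712
November 5, 2018 – April 30, 2019: 177 days at 1.55% → £227000 × 1.55% × 177/365 = £1706.2315
Total = £4103.1027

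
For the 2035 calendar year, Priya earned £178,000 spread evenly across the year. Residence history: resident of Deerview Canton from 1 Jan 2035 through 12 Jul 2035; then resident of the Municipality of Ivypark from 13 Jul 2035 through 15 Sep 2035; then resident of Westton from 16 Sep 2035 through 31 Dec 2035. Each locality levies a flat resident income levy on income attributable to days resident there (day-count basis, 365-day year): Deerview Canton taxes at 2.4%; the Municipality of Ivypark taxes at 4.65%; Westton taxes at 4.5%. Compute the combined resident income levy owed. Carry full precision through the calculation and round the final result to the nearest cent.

£6,081.02

Deerview Canton, 1 Jan – 12 Jul 2035: 193 days → £178,000 × 2.4% × 193/365 = £2,258.8932
The Municipality of Ivypark, 13 Jul – 15 Sep 2035: 65 days → £178,000 × 4.65% × 65/365 = £1,473.9863
Westton, 16 Sep – 31 Dec 2035: 107 days → £178,000 × 4.5% × 107/365 = £2,348.1370
Total = £6,081.0164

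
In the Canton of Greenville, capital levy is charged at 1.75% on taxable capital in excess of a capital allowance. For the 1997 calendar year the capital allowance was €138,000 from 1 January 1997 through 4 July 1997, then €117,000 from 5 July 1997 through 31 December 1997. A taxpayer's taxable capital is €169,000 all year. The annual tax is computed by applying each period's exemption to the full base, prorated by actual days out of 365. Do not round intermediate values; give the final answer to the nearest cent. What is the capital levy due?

1 January – 4 July 1997: 185 days, exemption €138,000 → (€169,000 − €138,000) × 1.75% × 185/365 = €274.9658
5 July – 31 December 1997: 180 days, exemption €117,000 → (€169,000 − €117,000) × 1.75% × 180/365 = €448.7671
Total = €723.7329

€723.73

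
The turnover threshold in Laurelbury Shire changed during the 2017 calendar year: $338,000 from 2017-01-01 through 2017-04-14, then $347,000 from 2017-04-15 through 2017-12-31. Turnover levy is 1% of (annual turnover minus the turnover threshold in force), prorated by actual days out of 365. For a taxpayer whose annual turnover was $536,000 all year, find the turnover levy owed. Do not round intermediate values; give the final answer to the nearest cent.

$1,915.64

2017-01-01 to 2017-04-14: 104 days, exemption $338,000 → ($536,000 − $338,000) × 1% × 104/365 = $564.1644
2017-04-15 to 2017-12-31: 261 days, exemption $347,000 → ($536,000 − $347,000) × 1% × 261/365 = $1,351.4795
Total = $1,915.6438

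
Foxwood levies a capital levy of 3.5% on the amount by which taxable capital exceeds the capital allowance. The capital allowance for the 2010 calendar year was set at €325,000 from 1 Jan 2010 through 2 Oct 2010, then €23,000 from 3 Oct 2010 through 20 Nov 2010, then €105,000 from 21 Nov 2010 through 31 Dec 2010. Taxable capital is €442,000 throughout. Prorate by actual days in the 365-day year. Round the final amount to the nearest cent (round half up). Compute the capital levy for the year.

€6,378.92

1 Jan – 2 Oct 2010: 275 days, exemption €325,000 → (€442,000 − €325,000) × 3.5% × 275/365 = €3,085.2740
3 Oct – 20 Nov 2010: 49 days, exemption €23,000 → (€442,000 − €23,000) × 3.5% × 49/365 = €1,968.7260
21 Nov – 31 Dec 2010: 41 days, exemption €105,000 → (€442,000 − €105,000) × 3.5% × 41/365 = €1,324.9178
Total = €6,378.9178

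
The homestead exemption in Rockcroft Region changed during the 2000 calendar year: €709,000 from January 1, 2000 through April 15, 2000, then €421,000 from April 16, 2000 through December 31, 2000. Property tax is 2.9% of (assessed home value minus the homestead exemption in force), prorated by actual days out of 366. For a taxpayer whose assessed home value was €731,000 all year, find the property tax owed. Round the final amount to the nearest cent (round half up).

January 1 – April 15, 2000: 106 days, exemption €709,000 → (€731,000 − €709,000) × 2.9% × 106/366 = €184.7760
April 16 – December 31, 2000: 260 days, exemption €421,000 → (€731,000 − €421,000) × 2.9% × 260/366 = €6,386.3388
Total = €6,571.1148

€6,571.11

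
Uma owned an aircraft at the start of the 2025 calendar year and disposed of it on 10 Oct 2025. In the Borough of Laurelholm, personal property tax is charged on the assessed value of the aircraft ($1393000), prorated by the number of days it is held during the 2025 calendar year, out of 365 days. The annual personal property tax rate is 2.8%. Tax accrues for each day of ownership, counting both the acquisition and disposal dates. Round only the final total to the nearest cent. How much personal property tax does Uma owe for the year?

Days held (1 Jan – 10 Oct 2025): 283 out of 365
Tax = $1393000 × 2.8% × 283/365 = $30241.4575

$30241.46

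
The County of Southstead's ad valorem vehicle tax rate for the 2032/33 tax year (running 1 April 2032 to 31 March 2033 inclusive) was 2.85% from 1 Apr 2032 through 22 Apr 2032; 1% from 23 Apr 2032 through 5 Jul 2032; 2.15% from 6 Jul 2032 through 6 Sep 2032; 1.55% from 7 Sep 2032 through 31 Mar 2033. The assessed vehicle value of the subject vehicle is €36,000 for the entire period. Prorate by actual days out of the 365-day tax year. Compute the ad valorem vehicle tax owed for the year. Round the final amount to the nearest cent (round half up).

€583.35

1 Apr – 22 Apr 2032: 22 days at 2.85% → €36,000 × 2.85% × 22/365 = €61.8411
23 Apr – 5 Jul 2032: 74 days at 1% → €36,000 × 1% × 74/365 = €72.9863
6 Jul – 6 Sep 2032: 63 days at 2.15% → €36,000 × 2.15% × 63/365 = €133.5945
7 Sep 2032 – 31 Mar 2033: 206 days at 1.55% → €36,000 × 1.55% × 206/365 = €314.9260
Total = €583.3479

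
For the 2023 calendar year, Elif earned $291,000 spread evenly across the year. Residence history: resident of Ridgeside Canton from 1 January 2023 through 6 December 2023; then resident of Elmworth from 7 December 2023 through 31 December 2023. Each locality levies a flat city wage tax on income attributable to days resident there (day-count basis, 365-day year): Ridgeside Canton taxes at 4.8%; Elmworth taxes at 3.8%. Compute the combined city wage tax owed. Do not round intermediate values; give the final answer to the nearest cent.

$13,768.68

Ridgeside Canton, 1 January – 6 December 2023: 340 days → $291,000 × 4.8% × 340/365 = $13,011.2877
Elmworth, 7 December – 31 December 2023: 25 days → $291,000 × 3.8% × 25/365 = $757.3973
Total = $13,768.6849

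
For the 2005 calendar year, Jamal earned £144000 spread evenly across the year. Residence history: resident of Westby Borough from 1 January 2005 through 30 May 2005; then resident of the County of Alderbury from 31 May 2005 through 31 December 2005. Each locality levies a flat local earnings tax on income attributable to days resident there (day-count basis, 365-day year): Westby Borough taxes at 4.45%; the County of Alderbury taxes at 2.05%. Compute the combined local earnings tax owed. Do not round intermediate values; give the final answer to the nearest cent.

£4372.27

Westby Borough, 1 January – 30 May 2005: 150 days → £144000 × 4.45% × 150/365 = £2633.4247
The County of Alderbury, 31 May – 31 December 2005: 215 days → £144000 × 2.05% × 215/365 = £1738.8493
Total = £4372.2740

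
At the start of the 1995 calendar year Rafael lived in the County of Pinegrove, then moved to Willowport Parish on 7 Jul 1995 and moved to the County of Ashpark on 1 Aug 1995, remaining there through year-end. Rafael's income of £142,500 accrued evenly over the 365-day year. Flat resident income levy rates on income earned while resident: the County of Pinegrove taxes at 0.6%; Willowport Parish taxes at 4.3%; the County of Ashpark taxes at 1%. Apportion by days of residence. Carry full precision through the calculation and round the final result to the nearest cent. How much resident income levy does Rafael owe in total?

The County of Pinegrove, 1 Jan – 6 Jul 1995: 187 days → £142,500 × 0.6% × 187/365 = £438.0411
Willowport Parish, 7 Jul – 31 Jul 1995: 25 days → £142,500 × 4.3% × 25/365 = £419.6918
The County of Ashpark, 1 Aug – 31 Dec 1995: 153 days → £142,500 × 1% × 153/365 = £597.3288
Total = £1,455.0616

£1,455.06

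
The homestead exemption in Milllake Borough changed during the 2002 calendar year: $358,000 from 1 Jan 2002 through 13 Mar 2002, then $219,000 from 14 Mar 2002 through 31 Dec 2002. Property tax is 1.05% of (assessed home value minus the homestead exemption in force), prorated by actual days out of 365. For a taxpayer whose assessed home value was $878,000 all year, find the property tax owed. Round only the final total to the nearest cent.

$6,631.60

1 Jan – 13 Mar 2002: 72 days, exemption $358,000 → ($878,000 − $358,000) × 1.05% × 72/365 = $1,077.0411
14 Mar – 31 Dec 2002: 293 days, exemption $219,000 → ($878,000 − $219,000) × 1.05% × 293/365 = $5,554.5575
Total = $6,631.5986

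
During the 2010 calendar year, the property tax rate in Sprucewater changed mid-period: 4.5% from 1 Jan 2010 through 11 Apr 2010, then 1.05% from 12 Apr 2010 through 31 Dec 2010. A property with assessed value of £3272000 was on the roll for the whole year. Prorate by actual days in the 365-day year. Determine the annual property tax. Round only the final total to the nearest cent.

1 Jan – 11 Apr 2010: 101 days at 4.5% → £3272000 × 4.5% × 101/365 = £40743.1233
12 Apr – 31 Dec 2010: 264 days at 1.05% → £3272000 × 1.05% × 264/365 = £24849.2712
Total = £65592.3945

£65592.39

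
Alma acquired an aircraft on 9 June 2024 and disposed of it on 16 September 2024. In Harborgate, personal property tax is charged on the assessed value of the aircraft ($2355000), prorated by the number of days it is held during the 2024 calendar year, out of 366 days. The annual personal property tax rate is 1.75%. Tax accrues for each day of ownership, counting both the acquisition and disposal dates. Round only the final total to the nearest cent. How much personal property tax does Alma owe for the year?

$11260.25

Days held (9 June – 16 September 2024): 100 out of 366
Tax = $2355000 × 1.75% × 100/366 = $11260.2459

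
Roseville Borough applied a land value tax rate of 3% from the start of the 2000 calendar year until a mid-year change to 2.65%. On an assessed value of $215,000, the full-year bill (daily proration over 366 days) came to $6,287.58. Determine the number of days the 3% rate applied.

Let d = days at the first rate; then 366 − d days at the second rate.
$215,000 × [3%·d + 2.65%·(366−d)] / 366 = $6,287.58
Solving gives d = 287, so the new rate took effect on October 14, 2000.

287 days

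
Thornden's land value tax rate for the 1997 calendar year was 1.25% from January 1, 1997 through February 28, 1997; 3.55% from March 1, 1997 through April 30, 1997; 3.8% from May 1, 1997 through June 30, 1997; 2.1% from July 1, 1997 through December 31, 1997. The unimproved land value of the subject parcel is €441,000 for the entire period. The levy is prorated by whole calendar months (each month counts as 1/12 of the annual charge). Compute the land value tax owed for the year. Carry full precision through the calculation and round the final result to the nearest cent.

January 1 – February 28, 1997: 2 months at 1.25% → €441,000 × 1.25% × 2/12 = €918.7500
March 1 – April 30, 1997: 2 months at 3.55% → €441,000 × 3.55% × 2/12 = €2,609.2500
May 1 – June 30, 1997: 2 months at 3.8% → €441,000 × 3.8% × 2/12 = €2,793.0000
July 1 – December 31, 1997: 6 months at 2.1% → €441,000 × 2.1% × 6/12 = €4,630.5000
Total = €10,951.5000

€10,951.50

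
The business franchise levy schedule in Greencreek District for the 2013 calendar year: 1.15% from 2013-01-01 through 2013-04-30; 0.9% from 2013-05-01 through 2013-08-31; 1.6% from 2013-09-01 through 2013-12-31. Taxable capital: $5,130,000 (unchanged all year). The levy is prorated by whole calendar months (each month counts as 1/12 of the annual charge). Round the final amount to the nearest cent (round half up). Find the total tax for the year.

2013-01-01 to 2013-04-30: 4 months at 1.15% → $5,130,000 × 1.15% × 4/12 = $19,665.0000
2013-05-01 to 2013-08-31: 4 months at 0.9% → $5,130,000 × 0.9% × 4/12 = $15,390.0000
2013-09-01 to 2013-12-31: 4 months at 1.6% → $5,130,000 × 1.6% × 4/12 = $27,360.0000
Total = $62,415.0000

$62,415.00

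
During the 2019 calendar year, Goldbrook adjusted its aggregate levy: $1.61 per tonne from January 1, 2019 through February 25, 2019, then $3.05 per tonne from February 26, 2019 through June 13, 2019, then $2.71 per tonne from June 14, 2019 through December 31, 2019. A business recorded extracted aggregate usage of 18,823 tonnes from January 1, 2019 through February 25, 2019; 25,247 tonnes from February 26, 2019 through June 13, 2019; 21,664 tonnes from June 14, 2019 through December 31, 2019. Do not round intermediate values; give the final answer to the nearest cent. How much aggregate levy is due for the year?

$166,017.82

January 1 – February 25, 2019: 18,823 tonnes at $1.61/tonne → $30,305.03
February 26 – June 13, 2019: 25,247 tonnes at $3.05/tonne → $77,003.35
June 14 – December 31, 2019: 21,664 tonnes at $2.71/tonne → $58,709.44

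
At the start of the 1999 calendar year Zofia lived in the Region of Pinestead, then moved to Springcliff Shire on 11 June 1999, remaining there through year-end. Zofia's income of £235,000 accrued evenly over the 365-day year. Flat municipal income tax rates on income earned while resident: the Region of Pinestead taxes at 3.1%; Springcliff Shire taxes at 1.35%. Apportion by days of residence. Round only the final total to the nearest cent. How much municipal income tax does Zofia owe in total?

The Region of Pinestead, 1 January – 10 June 1999: 161 days → £235,000 × 3.1% × 161/365 = £3,213.3836
Springcliff Shire, 11 June – 31 December 1999: 204 days → £235,000 × 1.35% × 204/365 = £1,773.1233
Total = £4,986.5068

£4,986.51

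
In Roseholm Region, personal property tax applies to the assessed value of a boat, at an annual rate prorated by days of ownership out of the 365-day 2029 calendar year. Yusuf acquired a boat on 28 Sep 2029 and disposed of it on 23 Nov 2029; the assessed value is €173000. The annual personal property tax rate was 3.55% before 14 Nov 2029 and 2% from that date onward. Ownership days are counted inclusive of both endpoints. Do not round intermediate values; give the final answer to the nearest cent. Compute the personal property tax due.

28 Sep – 13 Nov 2029: 47 days at 3.55% → €173000 × 3.55% × 47/365 = €790.8233
14 Nov – 23 Nov 2029: 10 days at 2% → €173000 × 2% × 10/365 = €94.7945
Total = €885.6178

€885.62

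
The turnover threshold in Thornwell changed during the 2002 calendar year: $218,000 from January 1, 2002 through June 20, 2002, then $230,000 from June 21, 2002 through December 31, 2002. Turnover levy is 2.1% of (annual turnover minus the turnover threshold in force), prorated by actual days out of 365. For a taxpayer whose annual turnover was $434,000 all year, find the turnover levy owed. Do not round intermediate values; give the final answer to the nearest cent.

$4,402.06

January 1 – June 20, 2002: 171 days, exemption $218,000 → ($434,000 − $218,000) × 2.1% × 171/365 = $2,125.0849
June 21 – December 31, 2002: 194 days, exemption $230,000 → ($434,000 − $230,000) × 2.1% × 194/365 = $2,276.9753
Total = $4,402.0603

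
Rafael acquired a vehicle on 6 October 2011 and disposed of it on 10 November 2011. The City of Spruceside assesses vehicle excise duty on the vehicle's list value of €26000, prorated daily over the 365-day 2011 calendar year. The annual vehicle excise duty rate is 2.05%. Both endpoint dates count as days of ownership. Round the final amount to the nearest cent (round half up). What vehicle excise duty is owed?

Days held (6 October – 10 November 2011): 36 out of 365
Tax = €26000 × 2.05% × 36/365 = €52.5699

€52.57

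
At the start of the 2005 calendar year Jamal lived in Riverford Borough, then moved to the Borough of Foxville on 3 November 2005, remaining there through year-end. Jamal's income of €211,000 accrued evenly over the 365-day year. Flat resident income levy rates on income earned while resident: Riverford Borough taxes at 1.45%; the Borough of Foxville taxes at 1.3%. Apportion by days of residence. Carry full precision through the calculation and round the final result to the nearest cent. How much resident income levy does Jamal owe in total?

Riverford Borough, 1 January – 2 November 2005: 306 days → €211,000 × 1.45% × 306/365 = €2,564.9507
The Borough of Foxville, 3 November – 31 December 2005: 59 days → €211,000 × 1.3% × 59/365 = €443.3890
Total = €3,008.3397

€3,008.34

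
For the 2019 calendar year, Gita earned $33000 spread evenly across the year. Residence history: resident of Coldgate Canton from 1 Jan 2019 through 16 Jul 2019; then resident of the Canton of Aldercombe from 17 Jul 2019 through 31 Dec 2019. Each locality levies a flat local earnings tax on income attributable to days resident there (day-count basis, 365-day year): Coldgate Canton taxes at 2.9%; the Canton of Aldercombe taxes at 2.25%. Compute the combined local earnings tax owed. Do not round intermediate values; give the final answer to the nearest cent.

Coldgate Canton, 1 Jan – 16 Jul 2019: 197 days → $33000 × 2.9% × 197/365 = $516.5178
The Canton of Aldercombe, 17 Jul – 31 Dec 2019: 168 days → $33000 × 2.25% × 168/365 = $341.7534
Total = $858.2712

$858.27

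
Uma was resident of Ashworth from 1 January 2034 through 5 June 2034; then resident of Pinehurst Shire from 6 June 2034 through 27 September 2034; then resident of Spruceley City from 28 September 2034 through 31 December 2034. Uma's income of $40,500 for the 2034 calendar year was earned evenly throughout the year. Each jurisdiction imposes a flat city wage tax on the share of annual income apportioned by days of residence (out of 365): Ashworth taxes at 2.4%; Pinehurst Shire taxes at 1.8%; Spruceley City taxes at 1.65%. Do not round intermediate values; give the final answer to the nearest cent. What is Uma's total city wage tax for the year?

$817.05

Ashworth, 1 January – 5 June 2034: 156 days → $40,500 × 2.4% × 156/365 = $415.4301
Pinehurst Shire, 6 June – 27 September 2034: 114 days → $40,500 × 1.8% × 114/365 = $227.6877
Spruceley City, 28 September – 31 December 2034: 95 days → $40,500 × 1.65% × 95/365 = $173.9281
Total = $817.0459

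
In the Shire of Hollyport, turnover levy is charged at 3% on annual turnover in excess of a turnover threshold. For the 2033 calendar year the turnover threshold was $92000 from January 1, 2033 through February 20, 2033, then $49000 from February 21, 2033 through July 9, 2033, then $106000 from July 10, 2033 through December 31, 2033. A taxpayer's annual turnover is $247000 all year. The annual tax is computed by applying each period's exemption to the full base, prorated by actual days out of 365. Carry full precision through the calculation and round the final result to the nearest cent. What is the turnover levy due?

$4939.89

January 1 – February 20, 2033: 51 days, exemption $92000 → ($247000 − $92000) × 3% × 51/365 = $649.7260
February 21 – July 9, 2033: 139 days, exemption $49000 → ($247000 − $49000) × 3% × 139/365 = $2262.0822
July 10 – December 31, 2033: 175 days, exemption $106000 → ($247000 − $106000) × 3% × 175/365 = $2028.0822
Total = $4939.8904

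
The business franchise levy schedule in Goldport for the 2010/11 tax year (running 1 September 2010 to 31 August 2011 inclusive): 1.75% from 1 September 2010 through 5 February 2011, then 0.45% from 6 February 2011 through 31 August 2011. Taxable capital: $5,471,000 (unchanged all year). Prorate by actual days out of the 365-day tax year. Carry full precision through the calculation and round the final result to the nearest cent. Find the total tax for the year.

1 September 2010 – 5 February 2011: 158 days at 1.75% → $5,471,000 × 1.75% × 158/365 = $41,444.6986
6 February – 31 August 2011: 207 days at 0.45% → $5,471,000 × 0.45% × 207/365 = $13,962.2918
Total = $55,406.9904

$55,406.99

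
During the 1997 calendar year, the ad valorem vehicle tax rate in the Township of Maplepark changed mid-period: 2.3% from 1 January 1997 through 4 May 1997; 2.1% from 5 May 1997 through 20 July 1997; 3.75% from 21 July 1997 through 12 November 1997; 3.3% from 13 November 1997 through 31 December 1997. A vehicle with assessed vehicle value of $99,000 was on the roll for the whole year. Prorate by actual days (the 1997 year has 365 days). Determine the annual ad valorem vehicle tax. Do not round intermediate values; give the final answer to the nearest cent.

$2,820.42

1 January – 4 May 1997: 124 days at 2.3% → $99,000 × 2.3% × 124/365 = $773.5562
5 May – 20 July 1997: 77 days at 2.1% → $99,000 × 2.1% × 77/365 = $438.5836
21 July – 12 November 1997: 115 days at 3.75% → $99,000 × 3.75% × 115/365 = $1,169.6918
13 November – 31 December 1997: 49 days at 3.3% → $99,000 × 3.3% × 49/365 = $438.5836
Total = $2,820.4151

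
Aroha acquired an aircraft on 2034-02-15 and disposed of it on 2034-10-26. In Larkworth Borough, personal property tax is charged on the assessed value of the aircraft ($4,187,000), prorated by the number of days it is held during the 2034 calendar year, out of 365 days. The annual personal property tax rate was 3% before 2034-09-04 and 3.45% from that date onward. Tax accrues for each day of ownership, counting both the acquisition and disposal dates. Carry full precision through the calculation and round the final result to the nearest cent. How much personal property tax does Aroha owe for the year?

$90,146.68

2034-02-15 to 2034-09-03: 201 days at 3% → $4,187,000 × 3% × 201/365 = $69,171.5342
2034-09-04 to 2034-10-26: 53 days at 3.45% → $4,187,000 × 3.45% × 53/365 = $20,975.1493
Total = $90,146.6836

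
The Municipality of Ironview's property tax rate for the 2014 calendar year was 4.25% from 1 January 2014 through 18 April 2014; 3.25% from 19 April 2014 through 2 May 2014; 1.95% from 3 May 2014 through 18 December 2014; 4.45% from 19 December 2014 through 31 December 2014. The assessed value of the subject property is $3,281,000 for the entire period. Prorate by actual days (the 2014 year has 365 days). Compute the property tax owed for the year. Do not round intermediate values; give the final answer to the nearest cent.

1 January – 18 April 2014: 108 days at 4.25% → $3,281,000 × 4.25% × 108/365 = $41,259.6986
19 April – 2 May 2014: 14 days at 3.25% → $3,281,000 × 3.25% × 14/365 = $4,090.0137
3 May – 18 December 2014: 230 days at 1.95% → $3,281,000 × 1.95% × 230/365 = $40,315.8493
19 December – 31 December 2014: 13 days at 4.45% → $3,281,000 × 4.45% × 13/365 = $5,200.1603
Total = $90,865.7219

$90,865.72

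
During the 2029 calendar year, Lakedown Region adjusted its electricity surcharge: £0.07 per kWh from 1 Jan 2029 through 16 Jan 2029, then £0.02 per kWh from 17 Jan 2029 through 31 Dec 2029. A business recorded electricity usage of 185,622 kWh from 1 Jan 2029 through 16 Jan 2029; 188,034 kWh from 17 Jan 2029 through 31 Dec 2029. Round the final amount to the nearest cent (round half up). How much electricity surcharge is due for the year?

1 Jan – 16 Jan 2029: 185,622 kWh at £0.07/kWh → £12,993.54
17 Jan – 31 Dec 2029: 188,034 kWh at £0.02/kWh → £3,760.68

£16,754.22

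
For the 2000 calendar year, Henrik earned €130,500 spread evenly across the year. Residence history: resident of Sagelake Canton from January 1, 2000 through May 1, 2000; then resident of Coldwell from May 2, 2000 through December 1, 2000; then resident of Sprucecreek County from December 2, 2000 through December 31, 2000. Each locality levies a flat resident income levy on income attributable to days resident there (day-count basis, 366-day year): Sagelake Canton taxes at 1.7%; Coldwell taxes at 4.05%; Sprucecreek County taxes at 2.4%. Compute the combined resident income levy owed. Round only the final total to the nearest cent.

Sagelake Canton, January 1 – May 1, 2000: 122 days → €130,500 × 1.7% × 122/366 = €739.5000
Coldwell, May 2 – December 1, 2000: 214 days → €130,500 × 4.05% × 214/366 = €3,090.2828
Sprucecreek County, December 2 – December 31, 2000: 30 days → €130,500 × 2.4% × 30/366 = €256.7213
Total = €4,086.5041

€4,086.50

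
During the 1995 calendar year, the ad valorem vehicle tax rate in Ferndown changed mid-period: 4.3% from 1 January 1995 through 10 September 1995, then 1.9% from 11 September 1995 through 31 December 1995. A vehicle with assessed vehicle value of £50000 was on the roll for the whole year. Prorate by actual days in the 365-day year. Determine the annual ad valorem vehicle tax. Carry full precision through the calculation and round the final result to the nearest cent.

£1781.78

1 January – 10 September 1995: 253 days at 4.3% → £50000 × 4.3% × 253/365 = £1490.2740
11 September – 31 December 1995: 112 days at 1.9% → £50000 × 1.9% × 112/365 = £291.5068
Total = £1781.7808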